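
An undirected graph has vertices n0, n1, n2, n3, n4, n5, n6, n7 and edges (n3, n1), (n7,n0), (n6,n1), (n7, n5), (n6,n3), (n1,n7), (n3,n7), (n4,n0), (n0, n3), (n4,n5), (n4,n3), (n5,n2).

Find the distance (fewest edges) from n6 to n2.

4

Distance 0: n6.
Distance 1: n1, n3.
Distance 2: n0, n4, n7.
Distance 3: n5.
Distance 4: n2 — contains n2.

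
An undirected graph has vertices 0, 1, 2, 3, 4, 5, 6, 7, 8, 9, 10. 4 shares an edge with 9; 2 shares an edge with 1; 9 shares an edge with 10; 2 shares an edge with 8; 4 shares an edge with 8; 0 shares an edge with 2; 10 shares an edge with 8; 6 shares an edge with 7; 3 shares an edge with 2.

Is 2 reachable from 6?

Explore from 6.
Distance 1: reach 7.
The search is exhausted without reaching 2; it lies in a different component.

No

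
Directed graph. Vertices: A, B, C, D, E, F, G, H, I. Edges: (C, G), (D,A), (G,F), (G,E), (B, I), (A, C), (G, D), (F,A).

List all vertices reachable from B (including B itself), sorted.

B, I

Start at B.
Its neighbours: I.
Nothing further is reachable.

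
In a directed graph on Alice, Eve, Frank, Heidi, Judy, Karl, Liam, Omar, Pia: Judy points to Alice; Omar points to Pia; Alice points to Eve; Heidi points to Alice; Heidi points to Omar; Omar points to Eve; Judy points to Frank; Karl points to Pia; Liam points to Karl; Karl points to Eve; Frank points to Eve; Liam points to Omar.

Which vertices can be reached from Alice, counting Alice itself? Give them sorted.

Alice, Eve

Start at Alice.
Its neighbours: Eve.
Nothing further is reachable.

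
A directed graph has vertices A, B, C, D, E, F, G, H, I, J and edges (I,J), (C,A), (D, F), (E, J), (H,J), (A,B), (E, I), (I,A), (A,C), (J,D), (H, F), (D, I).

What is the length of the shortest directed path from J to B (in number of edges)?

Distance 0: J.
Distance 1: D.
Distance 2: F, I.
Distance 3: A.
Distance 4: B, C — contains B.

4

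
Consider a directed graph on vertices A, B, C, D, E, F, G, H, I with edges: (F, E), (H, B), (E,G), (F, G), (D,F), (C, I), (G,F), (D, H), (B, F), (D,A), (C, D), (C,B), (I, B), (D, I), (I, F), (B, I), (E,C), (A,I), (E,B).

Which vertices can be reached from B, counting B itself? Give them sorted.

A, B, C, D, E, F, G, H, I

Start at B.
Its neighbours: F, I.
Then their neighbours: E, G.
Then next layer: C.
Then next layer: D.
Then next layer: A, H.
Every vertex is now reached.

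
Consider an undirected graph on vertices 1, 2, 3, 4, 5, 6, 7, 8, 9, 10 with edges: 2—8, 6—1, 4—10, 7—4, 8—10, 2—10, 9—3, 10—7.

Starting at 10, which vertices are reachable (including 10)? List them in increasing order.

2, 4, 7, 8, 10

Start at 10.
Its neighbours: 2, 4, 7, 8.
Nothing further is reachable.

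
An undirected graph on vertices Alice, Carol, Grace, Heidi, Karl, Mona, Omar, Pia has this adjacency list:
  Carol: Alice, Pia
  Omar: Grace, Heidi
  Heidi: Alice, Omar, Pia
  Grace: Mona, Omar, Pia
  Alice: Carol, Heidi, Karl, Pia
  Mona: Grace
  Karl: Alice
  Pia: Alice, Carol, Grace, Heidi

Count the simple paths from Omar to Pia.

Omar–Grace–Pia
Omar–Heidi–Alice–Carol–Pia
Omar–Heidi–Alice–Pia
Omar–Heidi–Pia

4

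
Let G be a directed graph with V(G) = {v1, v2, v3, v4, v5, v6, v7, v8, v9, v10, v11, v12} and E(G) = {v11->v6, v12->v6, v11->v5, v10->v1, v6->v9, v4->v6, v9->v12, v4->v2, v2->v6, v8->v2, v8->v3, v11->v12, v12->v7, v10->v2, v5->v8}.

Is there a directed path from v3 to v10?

No

v3 has no outgoing edges, so nothing is reachable from it.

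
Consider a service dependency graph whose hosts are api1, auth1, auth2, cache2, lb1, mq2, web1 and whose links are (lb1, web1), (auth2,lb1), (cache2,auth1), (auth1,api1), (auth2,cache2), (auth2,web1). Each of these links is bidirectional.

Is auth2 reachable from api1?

Yes

Explore from api1.
Distance 1: reach auth1.
Distance 2: reach cache2.
Distance 3: reach auth2.
Found auth2.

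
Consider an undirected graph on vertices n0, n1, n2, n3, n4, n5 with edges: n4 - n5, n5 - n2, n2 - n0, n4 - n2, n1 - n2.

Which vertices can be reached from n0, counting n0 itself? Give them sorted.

Start at n0.
Its neighbours: n2.
Then their neighbours: n1, n4, n5.
Nothing further is reachable.

n0, n1, n2, n4, n5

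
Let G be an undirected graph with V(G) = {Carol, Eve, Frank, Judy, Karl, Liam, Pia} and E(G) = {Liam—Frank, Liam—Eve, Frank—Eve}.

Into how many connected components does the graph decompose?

From Carol: component {Carol}.
From Eve: component {Eve, Frank, Liam}.
From Judy: component {Judy}.
From Karl: component {Karl}.
From Pia: component {Pia}.
That's 5 components.

5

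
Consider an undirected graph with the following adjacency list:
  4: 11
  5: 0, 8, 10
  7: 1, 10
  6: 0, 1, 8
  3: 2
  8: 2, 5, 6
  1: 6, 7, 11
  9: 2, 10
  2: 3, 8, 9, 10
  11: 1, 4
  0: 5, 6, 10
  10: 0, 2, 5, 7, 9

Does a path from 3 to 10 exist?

Explore from 3.
Distance 1: reach 2.
Distance 2: reach 8, 9, 10.
Found 10.

Yes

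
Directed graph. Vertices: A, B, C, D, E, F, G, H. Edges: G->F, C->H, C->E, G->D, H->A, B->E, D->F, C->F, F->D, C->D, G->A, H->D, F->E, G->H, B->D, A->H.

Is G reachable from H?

No

Explore from H.
Distance 1: reach A, D.
Distance 2: reach F.
Distance 3: reach E.
The search from H is exhausted; no directed path reaches G.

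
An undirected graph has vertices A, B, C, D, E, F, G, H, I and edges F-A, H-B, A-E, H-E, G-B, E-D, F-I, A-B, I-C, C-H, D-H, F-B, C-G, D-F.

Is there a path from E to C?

Explore from E.
Distance 1: reach A, D, H.
Distance 2: reach B, C, F.
Found C.

Yes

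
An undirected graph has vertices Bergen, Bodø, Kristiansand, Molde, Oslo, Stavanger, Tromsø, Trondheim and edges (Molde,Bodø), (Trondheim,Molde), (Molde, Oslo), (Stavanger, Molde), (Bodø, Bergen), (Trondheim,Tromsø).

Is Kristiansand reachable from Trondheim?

Explore from Trondheim.
Distance 1: reach Molde, Tromsø.
Distance 2: reach Bodø, Oslo, Stavanger.
Distance 3: reach Bergen.
The search is exhausted without reaching Kristiansand; it lies in a different component.

No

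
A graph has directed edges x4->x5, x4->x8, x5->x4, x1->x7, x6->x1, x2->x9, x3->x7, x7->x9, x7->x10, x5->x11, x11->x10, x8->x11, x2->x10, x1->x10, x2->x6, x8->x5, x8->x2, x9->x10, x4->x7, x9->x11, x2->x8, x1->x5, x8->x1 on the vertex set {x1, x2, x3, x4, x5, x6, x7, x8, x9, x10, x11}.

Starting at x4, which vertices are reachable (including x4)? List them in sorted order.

Start at x4.
Its neighbours: x5, x7, x8.
Then their neighbours: x1, x2, x9, x10, x11.
Then next layer: x6.
Nothing further is reachable.

x1, x2, x4, x5, x6, x7, x8, x9, x10, x11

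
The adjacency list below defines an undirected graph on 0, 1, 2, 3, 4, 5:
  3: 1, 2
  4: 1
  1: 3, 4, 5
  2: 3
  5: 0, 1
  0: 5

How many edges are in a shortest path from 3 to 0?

3

Distance 0: 3.
Distance 1: 1, 2.
Distance 2: 4, 5.
Distance 3: 0 — contains 0.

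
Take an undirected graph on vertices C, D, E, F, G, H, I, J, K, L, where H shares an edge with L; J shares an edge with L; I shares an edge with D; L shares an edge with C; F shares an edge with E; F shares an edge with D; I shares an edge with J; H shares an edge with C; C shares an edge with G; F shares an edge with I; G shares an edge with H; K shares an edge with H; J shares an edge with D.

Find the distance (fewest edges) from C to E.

5

Distance 0: C.
Distance 1: G, H, L.
Distance 2: J, K.
Distance 3: D, I.
Distance 4: F.
Distance 5: E — contains E.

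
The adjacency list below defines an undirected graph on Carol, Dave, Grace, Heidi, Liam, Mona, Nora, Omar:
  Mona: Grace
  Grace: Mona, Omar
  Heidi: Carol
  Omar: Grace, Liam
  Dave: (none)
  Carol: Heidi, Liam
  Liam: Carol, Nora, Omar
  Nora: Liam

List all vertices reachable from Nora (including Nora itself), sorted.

Start at Nora.
Its neighbours: Liam.
Then their neighbours: Carol, Omar.
Then next layer: Grace, Heidi.
Then next layer: Mona.
Nothing further is reachable.

Carol, Grace, Heidi, Liam, Mona, Nora, Omar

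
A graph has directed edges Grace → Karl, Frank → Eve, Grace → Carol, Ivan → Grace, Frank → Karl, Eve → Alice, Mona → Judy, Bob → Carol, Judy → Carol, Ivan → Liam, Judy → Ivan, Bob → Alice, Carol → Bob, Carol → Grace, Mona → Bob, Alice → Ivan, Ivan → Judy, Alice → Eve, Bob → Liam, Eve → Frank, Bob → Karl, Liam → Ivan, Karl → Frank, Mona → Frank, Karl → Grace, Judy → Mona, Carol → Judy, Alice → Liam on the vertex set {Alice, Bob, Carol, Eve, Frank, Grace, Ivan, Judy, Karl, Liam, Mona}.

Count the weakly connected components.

From Alice: component {Alice, Bob, Carol, Eve, Frank, Grace, Ivan, Judy, Karl, Liam, Mona}.
That's 1 component.

1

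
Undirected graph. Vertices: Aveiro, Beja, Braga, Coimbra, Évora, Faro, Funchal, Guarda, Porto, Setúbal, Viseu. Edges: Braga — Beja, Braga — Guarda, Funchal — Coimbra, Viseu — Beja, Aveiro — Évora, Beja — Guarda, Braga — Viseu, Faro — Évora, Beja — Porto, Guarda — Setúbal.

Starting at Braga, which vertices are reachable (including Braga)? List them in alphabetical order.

Beja, Braga, Guarda, Porto, Setúbal, Viseu

Start at Braga.
Its neighbours: Beja, Guarda, Viseu.
Then their neighbours: Porto, Setúbal.
Nothing further is reachable.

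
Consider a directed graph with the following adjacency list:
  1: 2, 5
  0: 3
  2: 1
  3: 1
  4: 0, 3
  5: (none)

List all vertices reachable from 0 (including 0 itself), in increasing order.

Start at 0.
Its neighbours: 3.
Then their neighbours: 1.
Then next layer: 2, 5.
Nothing further is reachable.

0, 1, 2, 3, 5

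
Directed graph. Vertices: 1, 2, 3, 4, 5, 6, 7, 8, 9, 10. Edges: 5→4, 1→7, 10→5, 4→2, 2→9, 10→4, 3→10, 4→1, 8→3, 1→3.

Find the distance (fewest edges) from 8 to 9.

Distance 0: 8.
Distance 1: 3.
Distance 2: 10.
Distance 3: 4, 5.
Distance 4: 1, 2.
Distance 5: 7, 9 — contains 9.

5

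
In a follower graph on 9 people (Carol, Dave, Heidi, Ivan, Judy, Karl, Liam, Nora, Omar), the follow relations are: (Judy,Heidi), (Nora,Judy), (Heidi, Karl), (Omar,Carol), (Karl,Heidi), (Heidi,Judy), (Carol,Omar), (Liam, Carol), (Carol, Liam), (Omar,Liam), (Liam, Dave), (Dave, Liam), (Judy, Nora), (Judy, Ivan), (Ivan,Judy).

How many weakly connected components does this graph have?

2

From Carol: component {Carol, Dave, Liam, Omar}.
From Heidi: component {Heidi, Ivan, Judy, Karl, Nora}.
That's 2 components.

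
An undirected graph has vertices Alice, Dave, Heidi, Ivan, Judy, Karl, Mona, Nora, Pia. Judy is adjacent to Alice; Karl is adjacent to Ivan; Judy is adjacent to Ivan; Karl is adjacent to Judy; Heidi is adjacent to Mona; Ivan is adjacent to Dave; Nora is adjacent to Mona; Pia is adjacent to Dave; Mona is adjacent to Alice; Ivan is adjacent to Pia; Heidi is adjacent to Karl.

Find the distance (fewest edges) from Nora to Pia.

5

Distance 0: Nora.
Distance 1: Mona.
Distance 2: Alice, Heidi.
Distance 3: Judy, Karl.
Distance 4: Ivan.
Distance 5: Dave, Pia — contains Pia.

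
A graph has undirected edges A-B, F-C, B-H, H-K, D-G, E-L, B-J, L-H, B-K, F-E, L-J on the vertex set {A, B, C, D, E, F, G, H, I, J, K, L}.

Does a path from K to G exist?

Explore from K.
Distance 1: reach B, H.
Distance 2: reach A, J, L.
Distance 3: reach E.
Distance 4: reach F.
Distance 5: reach C.
The search is exhausted without reaching G; it lies in a different component.

No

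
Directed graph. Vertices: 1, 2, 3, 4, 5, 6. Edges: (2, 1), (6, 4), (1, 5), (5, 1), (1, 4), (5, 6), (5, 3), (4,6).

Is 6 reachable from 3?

No

3 has no outgoing edges, so nothing is reachable from it.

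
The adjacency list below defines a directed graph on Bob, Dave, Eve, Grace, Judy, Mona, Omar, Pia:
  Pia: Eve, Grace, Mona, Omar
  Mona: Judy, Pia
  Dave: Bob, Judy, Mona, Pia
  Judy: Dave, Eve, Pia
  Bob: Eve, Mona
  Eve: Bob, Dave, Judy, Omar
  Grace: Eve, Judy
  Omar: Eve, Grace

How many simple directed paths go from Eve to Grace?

Eve→Bob→Mona→Judy→Dave→Pia→Grace
Eve→Bob→Mona→Judy→Dave→Pia→Omar→Grace
Eve→Bob→Mona→Judy→Pia→Grace
Eve→Bob→Mona→Judy→Pia→Omar→Grace
Eve→Bob→Mona→Pia→Grace
Eve→Bob→Mona→Pia→Omar→Grace
Eve→Dave→Bob→Mona→Judy→Pia→Grace
Eve→Dave→Bob→Mona→Judy→Pia→Omar→Grace
... and 19 more.

27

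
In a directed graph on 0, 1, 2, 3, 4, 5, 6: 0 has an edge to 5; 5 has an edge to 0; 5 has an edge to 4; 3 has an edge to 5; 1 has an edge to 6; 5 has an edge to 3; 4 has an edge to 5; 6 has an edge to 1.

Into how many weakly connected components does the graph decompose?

3

From 0: component {0, 3, 4, 5}.
From 1: component {1, 6}.
From 2: component {2}.
That's 3 components.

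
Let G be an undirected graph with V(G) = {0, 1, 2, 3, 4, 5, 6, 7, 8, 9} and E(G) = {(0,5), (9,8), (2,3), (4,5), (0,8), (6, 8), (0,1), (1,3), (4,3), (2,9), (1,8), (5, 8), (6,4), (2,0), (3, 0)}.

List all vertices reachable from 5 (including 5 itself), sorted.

0, 1, 2, 3, 4, 5, 6, 8, 9

Start at 5.
Its neighbours: 0, 4, 8.
Then their neighbours: 1, 2, 3, 6, 9.
Nothing further is reachable.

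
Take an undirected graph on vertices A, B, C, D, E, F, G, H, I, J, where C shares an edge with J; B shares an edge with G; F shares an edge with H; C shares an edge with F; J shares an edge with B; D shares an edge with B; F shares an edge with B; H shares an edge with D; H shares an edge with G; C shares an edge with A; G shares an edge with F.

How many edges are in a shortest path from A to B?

3

Distance 0: A.
Distance 1: C.
Distance 2: F, J.
Distance 3: B, G, H — contains B.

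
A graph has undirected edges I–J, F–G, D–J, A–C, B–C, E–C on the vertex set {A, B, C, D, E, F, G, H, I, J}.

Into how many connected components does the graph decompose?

4

From A: component {A, B, C, E}.
From D: component {D, I, J}.
From F: component {F, G}.
From H: component {H}.
That's 4 components.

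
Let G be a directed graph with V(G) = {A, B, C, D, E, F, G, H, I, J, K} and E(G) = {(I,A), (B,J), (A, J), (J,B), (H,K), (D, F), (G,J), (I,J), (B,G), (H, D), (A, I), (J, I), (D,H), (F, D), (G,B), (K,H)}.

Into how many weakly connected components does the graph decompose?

4

From A: component {A, B, G, I, J}.
From C: component {C}.
From D: component {D, F, H, K}.
From E: component {E}.
That's 4 components.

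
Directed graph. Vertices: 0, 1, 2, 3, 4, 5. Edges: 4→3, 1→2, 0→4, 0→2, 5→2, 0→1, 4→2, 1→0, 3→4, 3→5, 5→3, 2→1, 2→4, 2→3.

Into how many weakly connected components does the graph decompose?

1

From 0: component {0, 1, 2, 3, 4, 5}.
That's 1 component.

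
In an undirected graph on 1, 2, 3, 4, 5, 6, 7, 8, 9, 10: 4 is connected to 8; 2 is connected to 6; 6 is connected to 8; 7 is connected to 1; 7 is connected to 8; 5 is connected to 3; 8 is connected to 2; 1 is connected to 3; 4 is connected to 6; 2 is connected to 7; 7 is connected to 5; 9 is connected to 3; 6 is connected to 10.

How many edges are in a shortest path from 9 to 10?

6

Distance 0: 9.
Distance 1: 3.
Distance 2: 1, 5.
Distance 3: 7.
Distance 4: 2, 8.
Distance 5: 4, 6.
Distance 6: 10 — contains 10.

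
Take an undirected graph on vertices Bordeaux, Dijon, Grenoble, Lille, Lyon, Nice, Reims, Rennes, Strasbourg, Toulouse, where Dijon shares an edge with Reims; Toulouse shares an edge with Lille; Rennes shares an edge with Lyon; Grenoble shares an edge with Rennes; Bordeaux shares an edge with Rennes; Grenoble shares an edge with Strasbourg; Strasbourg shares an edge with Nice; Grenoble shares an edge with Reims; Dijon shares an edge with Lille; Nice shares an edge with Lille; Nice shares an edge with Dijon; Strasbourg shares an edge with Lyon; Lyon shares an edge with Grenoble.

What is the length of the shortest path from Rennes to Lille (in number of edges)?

4

Distance 0: Rennes.
Distance 1: Bordeaux, Grenoble, Lyon.
Distance 2: Reims, Strasbourg.
Distance 3: Dijon, Nice.
Distance 4: Lille — contains Lille.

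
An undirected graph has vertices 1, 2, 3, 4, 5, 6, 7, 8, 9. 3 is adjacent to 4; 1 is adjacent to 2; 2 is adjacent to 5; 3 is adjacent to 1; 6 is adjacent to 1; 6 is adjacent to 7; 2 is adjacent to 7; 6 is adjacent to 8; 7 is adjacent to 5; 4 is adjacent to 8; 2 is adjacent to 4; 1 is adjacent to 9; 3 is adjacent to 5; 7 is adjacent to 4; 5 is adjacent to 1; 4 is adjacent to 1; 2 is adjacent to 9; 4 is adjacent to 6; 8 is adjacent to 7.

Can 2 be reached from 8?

Yes

Explore from 8.
Distance 1: reach 4, 6, 7.
Distance 2: reach 1, 2, 3, 5.
Found 2.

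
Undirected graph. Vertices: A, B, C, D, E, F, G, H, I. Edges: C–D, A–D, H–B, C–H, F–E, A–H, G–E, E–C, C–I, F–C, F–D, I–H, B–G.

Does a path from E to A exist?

Yes

Explore from E.
Distance 1: reach C, F, G.
Distance 2: reach B, D, H, I.
Distance 3: reach A.
Found A.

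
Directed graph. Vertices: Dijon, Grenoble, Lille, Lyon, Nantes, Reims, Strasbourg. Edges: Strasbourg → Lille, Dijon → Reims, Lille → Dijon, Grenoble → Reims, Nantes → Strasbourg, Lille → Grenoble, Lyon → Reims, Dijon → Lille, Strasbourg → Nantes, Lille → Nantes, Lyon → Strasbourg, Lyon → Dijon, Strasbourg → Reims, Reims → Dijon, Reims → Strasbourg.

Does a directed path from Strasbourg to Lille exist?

Yes

Explore from Strasbourg.
Distance 1: reach Lille, Nantes, Reims.
Found Lille.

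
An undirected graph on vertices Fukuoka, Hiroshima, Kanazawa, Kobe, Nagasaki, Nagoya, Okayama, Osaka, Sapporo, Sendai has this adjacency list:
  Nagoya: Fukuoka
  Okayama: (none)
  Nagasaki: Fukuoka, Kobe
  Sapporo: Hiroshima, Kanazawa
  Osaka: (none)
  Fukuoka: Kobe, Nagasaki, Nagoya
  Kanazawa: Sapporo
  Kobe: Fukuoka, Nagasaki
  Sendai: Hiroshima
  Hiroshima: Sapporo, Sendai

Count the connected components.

4

From Fukuoka: component {Fukuoka, Kobe, Nagasaki, Nagoya}.
From Hiroshima: component {Hiroshima, Kanazawa, Sapporo, Sendai}.
From Okayama: component {Okayama}.
From Osaka: component {Osaka}.
That's 4 components.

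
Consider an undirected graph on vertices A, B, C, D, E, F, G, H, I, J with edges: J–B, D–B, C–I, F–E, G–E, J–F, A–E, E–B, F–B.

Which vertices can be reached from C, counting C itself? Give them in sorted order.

C, I

Start at C.
Its neighbours: I.
Nothing further is reachable.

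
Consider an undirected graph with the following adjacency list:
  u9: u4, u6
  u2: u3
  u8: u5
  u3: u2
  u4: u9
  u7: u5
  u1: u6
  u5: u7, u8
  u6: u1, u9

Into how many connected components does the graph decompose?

From u1: component {u1, u4, u6, u9}.
From u2: component {u2, u3}.
From u5: component {u5, u7, u8}.
That's 3 components.

3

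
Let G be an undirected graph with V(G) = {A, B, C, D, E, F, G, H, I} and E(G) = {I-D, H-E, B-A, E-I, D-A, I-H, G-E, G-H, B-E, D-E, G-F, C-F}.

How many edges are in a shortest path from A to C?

Distance 0: A.
Distance 1: B, D.
Distance 2: E, I.
Distance 3: G, H.
Distance 4: F.
Distance 5: C — contains C.

5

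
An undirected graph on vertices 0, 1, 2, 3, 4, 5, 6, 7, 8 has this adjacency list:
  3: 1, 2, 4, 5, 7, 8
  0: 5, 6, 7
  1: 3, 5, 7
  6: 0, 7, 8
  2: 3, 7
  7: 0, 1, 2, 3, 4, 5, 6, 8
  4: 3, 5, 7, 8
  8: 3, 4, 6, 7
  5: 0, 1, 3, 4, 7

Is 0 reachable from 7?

Explore from 7.
Distance 1: reach 0, 1, 2, 3, 4, 5, 6, 8.
Found 0.

Yes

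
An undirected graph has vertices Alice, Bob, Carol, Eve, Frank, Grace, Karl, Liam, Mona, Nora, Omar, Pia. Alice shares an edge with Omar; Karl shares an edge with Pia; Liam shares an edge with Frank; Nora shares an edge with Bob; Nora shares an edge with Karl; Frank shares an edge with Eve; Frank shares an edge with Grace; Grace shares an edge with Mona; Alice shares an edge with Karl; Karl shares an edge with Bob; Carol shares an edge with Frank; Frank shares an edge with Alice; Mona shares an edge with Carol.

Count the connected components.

From Alice: component {Alice, Bob, Carol, Eve, Frank, Grace, Karl, Liam, Mona, Nora, Omar, Pia}.
That's 1 component.

1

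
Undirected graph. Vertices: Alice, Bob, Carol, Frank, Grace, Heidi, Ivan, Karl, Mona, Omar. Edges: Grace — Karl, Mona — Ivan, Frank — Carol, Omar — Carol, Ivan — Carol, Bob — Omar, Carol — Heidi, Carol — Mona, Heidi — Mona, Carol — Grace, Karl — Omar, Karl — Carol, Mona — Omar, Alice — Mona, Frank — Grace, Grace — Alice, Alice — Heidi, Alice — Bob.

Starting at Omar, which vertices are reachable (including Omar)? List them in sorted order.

Start at Omar.
Its neighbours: Bob, Carol, Karl, Mona.
Then their neighbours: Alice, Frank, Grace, Heidi, Ivan.
Every vertex is now reached.

Alice, Bob, Carol, Frank, Grace, Heidi, Ivan, Karl, Mona, Omar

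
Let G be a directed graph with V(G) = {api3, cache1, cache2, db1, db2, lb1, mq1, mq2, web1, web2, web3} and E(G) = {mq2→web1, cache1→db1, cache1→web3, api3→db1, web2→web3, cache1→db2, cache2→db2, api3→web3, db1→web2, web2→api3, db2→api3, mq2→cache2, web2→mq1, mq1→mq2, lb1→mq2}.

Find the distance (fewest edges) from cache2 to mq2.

6

Distance 0: cache2.
Distance 1: db2.
Distance 2: api3.
Distance 3: db1, web3.
Distance 4: web2.
Distance 5: mq1.
Distance 6: mq2 — contains mq2.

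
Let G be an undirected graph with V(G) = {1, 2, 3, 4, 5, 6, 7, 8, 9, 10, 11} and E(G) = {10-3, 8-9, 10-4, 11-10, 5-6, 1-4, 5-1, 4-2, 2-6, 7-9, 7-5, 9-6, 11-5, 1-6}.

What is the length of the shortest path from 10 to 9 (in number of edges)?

4

Distance 0: 10.
Distance 1: 3, 4, 11.
Distance 2: 1, 2, 5.
Distance 3: 6, 7.
Distance 4: 9 — contains 9.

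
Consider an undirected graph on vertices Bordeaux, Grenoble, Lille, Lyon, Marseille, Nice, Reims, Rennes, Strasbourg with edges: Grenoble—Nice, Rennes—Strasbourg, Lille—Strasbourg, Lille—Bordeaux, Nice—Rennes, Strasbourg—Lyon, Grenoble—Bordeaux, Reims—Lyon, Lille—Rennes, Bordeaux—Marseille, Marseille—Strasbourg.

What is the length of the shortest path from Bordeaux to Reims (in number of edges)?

Distance 0: Bordeaux.
Distance 1: Grenoble, Lille, Marseille.
Distance 2: Nice, Rennes, Strasbourg.
Distance 3: Lyon.
Distance 4: Reims — contains Reims.

4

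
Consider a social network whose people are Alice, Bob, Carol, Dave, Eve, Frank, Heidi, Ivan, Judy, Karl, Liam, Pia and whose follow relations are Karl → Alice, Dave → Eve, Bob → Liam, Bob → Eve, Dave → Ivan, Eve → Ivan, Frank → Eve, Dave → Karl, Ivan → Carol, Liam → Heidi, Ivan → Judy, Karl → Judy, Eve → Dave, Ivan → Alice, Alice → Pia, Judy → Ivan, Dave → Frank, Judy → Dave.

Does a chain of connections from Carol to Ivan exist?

Carol has no outgoing edges, so nothing is reachable from it.

No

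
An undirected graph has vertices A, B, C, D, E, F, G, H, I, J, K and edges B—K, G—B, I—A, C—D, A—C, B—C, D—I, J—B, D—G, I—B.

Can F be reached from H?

H has no edges, so nothing is reachable from it.

No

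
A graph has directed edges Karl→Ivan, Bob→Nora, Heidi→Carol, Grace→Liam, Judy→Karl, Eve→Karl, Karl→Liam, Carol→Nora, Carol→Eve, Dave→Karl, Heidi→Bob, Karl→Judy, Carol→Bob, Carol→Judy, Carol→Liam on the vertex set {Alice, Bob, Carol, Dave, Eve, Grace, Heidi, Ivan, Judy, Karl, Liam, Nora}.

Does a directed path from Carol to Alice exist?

Explore from Carol.
Distance 1: reach Bob, Eve, Judy, Liam, Nora.
Distance 2: reach Karl.
Distance 3: reach Ivan.
The search from Carol is exhausted; no directed path reaches Alice.

No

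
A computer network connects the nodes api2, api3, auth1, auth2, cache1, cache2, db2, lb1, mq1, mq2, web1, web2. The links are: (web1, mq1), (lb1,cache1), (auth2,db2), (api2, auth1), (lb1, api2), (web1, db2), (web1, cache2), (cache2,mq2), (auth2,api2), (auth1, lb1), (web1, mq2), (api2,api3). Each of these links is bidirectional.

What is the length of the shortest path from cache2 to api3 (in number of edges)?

5

Distance 0: cache2.
Distance 1: mq2, web1.
Distance 2: db2, mq1.
Distance 3: auth2.
Distance 4: api2.
Distance 5: api3, auth1, lb1 — contains api3.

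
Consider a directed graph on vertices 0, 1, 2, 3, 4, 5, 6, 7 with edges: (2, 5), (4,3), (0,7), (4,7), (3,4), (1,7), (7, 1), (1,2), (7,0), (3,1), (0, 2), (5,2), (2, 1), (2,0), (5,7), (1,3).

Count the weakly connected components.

From 0: component {0, 1, 2, 3, 4, 5, 7}.
From 6: component {6}.
That's 2 components.

2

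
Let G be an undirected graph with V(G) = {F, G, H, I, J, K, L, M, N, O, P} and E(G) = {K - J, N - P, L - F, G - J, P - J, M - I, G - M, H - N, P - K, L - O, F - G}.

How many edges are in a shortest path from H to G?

Distance 0: H.
Distance 1: N.
Distance 2: P.
Distance 3: J, K.
Distance 4: G — contains G.

4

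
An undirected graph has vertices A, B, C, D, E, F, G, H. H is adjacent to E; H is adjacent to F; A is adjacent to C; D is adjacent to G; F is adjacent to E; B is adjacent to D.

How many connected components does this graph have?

From A: component {A, C}.
From B: component {B, D, G}.
From E: component {E, F, H}.
That's 3 components.

3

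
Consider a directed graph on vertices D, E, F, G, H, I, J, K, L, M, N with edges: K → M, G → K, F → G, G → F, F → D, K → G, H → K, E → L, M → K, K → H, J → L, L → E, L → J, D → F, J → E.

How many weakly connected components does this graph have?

4

From D: component {D, F, G, H, K, M}.
From E: component {E, J, L}.
From I: component {I}.
From N: component {N}.
That's 4 components.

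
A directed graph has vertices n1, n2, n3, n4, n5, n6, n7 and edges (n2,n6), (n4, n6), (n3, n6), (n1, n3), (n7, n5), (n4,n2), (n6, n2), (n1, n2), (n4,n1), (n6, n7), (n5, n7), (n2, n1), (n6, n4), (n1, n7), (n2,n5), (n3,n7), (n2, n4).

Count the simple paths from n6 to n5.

n6→n2→n1→n3→n7→n5
n6→n2→n1→n7→n5
n6→n2→n4→n1→n3→n7→n5
n6→n2→n4→n1→n7→n5
n6→n2→n5
n6→n4→n1→n2→n5
n6→n4→n1→n3→n7→n5
n6→n4→n1→n7→n5
n6→n4→n2→n1→n3→n7→n5
n6→n4→n2→n1→n7→n5
n6→n4→n2→n5
n6→n7→n5

12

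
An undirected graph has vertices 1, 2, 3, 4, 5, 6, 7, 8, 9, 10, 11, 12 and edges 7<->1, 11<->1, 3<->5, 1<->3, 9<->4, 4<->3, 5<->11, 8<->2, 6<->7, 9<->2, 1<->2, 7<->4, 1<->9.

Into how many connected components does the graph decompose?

From 1: component {1, 2, 3, 4, 5, 6, 7, 8, 9, 11}.
From 10: component {10}.
From 12: component {12}.
That's 3 components.

3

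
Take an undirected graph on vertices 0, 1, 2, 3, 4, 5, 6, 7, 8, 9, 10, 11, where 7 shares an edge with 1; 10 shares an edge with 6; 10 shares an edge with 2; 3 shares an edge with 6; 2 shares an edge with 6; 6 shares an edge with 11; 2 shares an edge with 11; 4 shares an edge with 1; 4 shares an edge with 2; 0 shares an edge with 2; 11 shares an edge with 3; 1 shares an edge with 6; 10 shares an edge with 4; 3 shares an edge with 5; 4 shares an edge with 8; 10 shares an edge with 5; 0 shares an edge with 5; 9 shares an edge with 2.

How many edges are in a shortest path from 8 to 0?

3

Distance 0: 8.
Distance 1: 4.
Distance 2: 1, 2, 10.
Distance 3: 0, 5, 6, 7, 9, 11 — contains 0.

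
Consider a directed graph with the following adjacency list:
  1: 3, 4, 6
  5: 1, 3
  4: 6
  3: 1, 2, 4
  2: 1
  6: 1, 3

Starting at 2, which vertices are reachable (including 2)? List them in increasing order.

Start at 2.
Its neighbours: 1.
Then their neighbours: 3, 4, 6.
Nothing further is reachable.

1, 2, 3, 4, 6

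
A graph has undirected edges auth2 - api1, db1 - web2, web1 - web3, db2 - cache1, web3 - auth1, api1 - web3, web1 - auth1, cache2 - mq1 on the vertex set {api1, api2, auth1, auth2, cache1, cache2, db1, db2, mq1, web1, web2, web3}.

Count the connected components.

5

From api1: component {api1, auth1, auth2, web1, web3}.
From api2: component {api2}.
From cache1: component {cache1, db2}.
From cache2: component {cache2, mq1}.
From db1: component {db1, web2}.
That's 5 components.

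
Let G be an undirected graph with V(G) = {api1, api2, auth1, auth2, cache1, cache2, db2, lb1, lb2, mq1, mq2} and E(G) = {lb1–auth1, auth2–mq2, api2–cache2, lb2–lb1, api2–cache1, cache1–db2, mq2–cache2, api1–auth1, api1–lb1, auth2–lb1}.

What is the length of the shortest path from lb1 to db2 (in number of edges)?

Distance 0: lb1.
Distance 1: api1, auth1, auth2, lb2.
Distance 2: mq2.
Distance 3: cache2.
Distance 4: api2.
Distance 5: cache1.
Distance 6: db2 — contains db2.

6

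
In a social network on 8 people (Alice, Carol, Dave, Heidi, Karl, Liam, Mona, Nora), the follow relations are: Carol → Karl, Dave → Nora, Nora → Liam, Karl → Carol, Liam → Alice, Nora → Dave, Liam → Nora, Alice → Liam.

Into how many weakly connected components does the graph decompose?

From Alice: component {Alice, Dave, Liam, Nora}.
From Carol: component {Carol, Karl}.
From Heidi: component {Heidi}.
From Mona: component {Mona}.
That's 4 components.

4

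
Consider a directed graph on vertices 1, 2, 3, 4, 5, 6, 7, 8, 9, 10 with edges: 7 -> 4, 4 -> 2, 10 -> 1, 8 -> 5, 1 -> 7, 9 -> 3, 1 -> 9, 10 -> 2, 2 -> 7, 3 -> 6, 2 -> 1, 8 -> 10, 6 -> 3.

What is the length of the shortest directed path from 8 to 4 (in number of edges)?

Distance 0: 8.
Distance 1: 5, 10.
Distance 2: 1, 2.
Distance 3: 7, 9.
Distance 4: 3, 4 — contains 4.

4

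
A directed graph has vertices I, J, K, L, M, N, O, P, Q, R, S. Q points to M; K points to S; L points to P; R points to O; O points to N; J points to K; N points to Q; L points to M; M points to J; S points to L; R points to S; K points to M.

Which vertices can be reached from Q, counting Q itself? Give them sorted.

J, K, L, M, P, Q, S

Start at Q.
Its neighbours: M.
Then their neighbours: J.
Then next layer: K.
Then next layer: S.
Then next layer: L.
Then next layer: P.
Nothing further is reachable.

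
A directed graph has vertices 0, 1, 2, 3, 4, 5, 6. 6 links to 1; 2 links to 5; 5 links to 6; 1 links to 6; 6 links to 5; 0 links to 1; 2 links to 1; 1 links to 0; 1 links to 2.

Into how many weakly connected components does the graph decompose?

3

From 0: component {0, 1, 2, 5, 6}.
From 3: component {3}.
From 4: component {4}.
That's 3 components.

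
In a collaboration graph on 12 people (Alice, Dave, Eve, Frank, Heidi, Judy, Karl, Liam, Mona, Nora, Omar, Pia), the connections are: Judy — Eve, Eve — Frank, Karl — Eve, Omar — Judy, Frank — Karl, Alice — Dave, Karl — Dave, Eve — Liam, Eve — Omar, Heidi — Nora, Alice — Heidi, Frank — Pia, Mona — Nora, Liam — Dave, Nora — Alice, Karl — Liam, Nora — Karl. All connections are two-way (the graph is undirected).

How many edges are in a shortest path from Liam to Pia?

Distance 0: Liam.
Distance 1: Dave, Eve, Karl.
Distance 2: Alice, Frank, Judy, Nora, Omar.
Distance 3: Heidi, Mona, Pia — contains Pia.

3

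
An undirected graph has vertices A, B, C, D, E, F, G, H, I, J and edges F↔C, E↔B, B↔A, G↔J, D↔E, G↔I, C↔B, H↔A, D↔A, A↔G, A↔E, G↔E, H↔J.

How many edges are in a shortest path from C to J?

4

Distance 0: C.
Distance 1: B, F.
Distance 2: A, E.
Distance 3: D, G, H.
Distance 4: I, J — contains J.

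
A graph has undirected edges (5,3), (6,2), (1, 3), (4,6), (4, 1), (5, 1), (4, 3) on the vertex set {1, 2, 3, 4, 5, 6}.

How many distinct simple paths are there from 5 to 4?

4

5–1–3–4
5–1–4
5–3–1–4
5–3–4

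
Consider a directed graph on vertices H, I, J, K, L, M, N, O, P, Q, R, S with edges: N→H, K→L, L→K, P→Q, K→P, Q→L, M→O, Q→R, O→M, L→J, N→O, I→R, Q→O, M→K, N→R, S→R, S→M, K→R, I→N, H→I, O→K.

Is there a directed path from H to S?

No

Explore from H.
Distance 1: reach I.
Distance 2: reach N, R.
Distance 3: reach O.
Distance 4: reach K, M.
Distance 5: reach L, P.
Distance 6: reach J, Q.
The search from H is exhausted; no directed path reaches S.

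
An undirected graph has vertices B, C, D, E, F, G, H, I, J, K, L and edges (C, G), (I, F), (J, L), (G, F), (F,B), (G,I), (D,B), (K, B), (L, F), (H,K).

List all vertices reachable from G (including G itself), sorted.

B, C, D, F, G, H, I, J, K, L

Start at G.
Its neighbours: C, F, I.
Then their neighbours: B, L.
Then next layer: D, J, K.
Then next layer: H.
Nothing further is reachable.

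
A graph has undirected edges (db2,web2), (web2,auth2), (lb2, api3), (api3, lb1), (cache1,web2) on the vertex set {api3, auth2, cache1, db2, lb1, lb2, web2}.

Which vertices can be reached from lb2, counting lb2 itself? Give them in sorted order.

api3, lb1, lb2

Start at lb2.
Its neighbours: api3.
Then their neighbours: lb1.
Nothing further is reachable.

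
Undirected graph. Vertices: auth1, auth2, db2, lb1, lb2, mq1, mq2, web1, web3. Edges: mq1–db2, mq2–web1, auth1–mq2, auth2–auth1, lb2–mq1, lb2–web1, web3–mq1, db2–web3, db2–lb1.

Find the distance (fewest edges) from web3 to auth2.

6

Distance 0: web3.
Distance 1: db2, mq1.
Distance 2: lb1, lb2.
Distance 3: web1.
Distance 4: mq2.
Distance 5: auth1.
Distance 6: auth2 — contains auth2.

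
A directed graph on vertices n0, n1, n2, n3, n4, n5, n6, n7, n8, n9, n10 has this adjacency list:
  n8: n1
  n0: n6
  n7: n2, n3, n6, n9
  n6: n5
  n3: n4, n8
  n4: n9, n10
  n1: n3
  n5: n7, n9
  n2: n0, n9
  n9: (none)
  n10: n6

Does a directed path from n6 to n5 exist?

Explore from n6.
Distance 1: reach n5.
Found n5.

Yes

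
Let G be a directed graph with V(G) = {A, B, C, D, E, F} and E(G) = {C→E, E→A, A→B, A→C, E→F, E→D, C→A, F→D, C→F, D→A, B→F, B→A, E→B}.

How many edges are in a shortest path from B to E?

Distance 0: B.
Distance 1: A, F.
Distance 2: C, D.
Distance 3: E — contains E.

3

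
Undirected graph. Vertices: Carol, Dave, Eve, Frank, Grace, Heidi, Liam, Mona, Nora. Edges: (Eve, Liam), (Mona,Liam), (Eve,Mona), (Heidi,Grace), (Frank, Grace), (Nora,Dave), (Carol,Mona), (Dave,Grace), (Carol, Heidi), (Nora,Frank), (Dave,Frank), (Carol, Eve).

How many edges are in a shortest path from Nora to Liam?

6

Distance 0: Nora.
Distance 1: Dave, Frank.
Distance 2: Grace.
Distance 3: Heidi.
Distance 4: Carol.
Distance 5: Eve, Mona.
Distance 6: Liam — contains Liam.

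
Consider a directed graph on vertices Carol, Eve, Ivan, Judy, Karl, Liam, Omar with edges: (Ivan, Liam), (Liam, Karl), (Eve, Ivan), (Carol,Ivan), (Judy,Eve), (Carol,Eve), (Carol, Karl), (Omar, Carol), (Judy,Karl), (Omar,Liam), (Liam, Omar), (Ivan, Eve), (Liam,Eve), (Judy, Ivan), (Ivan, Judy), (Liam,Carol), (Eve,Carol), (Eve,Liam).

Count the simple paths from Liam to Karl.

Liam→Carol→Eve→Ivan→Judy→Karl
Liam→Carol→Ivan→Judy→Karl
Liam→Carol→Karl
Liam→Eve→Carol→Ivan→Judy→Karl
Liam→Eve→Carol→Karl
Liam→Eve→Ivan→Judy→Karl
Liam→Karl
Liam→Omar→Carol→Eve→Ivan→Judy→Karl
Liam→Omar→Carol→Ivan→Judy→Karl
Liam→Omar→Carol→Karl

10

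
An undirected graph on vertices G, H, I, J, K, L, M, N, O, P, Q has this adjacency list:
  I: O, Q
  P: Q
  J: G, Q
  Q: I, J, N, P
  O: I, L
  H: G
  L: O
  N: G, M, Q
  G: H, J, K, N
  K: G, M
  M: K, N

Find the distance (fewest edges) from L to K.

Distance 0: L.
Distance 1: O.
Distance 2: I.
Distance 3: Q.
Distance 4: J, N, P.
Distance 5: G, M.
Distance 6: H, K — contains K.

6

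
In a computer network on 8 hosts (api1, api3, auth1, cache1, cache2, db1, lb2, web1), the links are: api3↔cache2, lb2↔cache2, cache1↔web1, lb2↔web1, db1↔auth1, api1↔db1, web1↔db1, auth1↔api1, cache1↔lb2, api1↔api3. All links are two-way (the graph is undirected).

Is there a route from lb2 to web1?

Explore from lb2.
Distance 1: reach cache1, cache2, web1.
Found web1.

Yes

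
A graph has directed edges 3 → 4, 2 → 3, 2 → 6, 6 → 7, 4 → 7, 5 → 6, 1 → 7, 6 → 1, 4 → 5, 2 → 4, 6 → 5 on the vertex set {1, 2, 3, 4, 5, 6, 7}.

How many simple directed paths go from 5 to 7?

2

5→6→1→7
5→6→7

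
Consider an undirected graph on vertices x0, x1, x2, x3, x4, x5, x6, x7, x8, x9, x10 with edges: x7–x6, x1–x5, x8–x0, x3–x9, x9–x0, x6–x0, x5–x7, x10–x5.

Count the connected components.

From x0: component {x0, x1, x3, x5, x6, x7, x8, x9, x10}.
From x2: component {x2}.
From x4: component {x4}.
That's 3 components.

3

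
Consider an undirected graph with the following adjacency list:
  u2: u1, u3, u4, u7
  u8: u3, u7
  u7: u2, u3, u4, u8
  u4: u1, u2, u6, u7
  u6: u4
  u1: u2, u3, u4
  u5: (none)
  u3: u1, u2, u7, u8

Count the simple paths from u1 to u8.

u1–u2–u3–u7–u8
u1–u2–u3–u8
u1–u2–u4–u7–u3–u8
u1–u2–u4–u7–u8
u1–u2–u7–u3–u8
u1–u2–u7–u8
u1–u3–u2–u4–u7–u8
u1–u3–u2–u7–u8
... and 9 more.

17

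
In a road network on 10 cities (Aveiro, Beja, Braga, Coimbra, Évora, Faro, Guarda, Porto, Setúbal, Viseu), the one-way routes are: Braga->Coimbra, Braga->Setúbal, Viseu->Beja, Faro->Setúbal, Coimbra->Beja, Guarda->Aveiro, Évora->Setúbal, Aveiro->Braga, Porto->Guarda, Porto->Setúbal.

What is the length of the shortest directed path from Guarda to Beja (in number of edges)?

4

Distance 0: Guarda.
Distance 1: Aveiro.
Distance 2: Braga.
Distance 3: Coimbra, Setúbal.
Distance 4: Beja — contains Beja.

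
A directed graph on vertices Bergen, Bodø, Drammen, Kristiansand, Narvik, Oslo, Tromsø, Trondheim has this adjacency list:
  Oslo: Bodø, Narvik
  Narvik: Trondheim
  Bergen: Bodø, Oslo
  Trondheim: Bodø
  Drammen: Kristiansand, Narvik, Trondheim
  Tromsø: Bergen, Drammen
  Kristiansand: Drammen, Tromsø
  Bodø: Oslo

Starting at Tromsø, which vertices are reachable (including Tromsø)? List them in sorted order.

Bergen, Bodø, Drammen, Kristiansand, Narvik, Oslo, Tromsø, Trondheim

Start at Tromsø.
Its neighbours: Bergen, Drammen.
Then their neighbours: Bodø, Kristiansand, Narvik, Oslo, Trondheim.
Every vertex is now reached.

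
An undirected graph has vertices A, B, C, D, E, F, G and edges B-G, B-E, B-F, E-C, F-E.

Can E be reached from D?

D has no edges, so nothing is reachable from it.

No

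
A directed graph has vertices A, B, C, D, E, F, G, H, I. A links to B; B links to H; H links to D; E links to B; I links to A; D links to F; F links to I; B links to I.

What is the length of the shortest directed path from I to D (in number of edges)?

Distance 0: I.
Distance 1: A.
Distance 2: B.
Distance 3: H.
Distance 4: D — contains D.

4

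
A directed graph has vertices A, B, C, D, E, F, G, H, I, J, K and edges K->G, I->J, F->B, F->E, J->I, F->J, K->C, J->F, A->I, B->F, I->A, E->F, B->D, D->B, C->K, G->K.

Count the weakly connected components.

From A: component {A, B, D, E, F, I, J}.
From C: component {C, G, K}.
From H: component {H}.
That's 3 components.

3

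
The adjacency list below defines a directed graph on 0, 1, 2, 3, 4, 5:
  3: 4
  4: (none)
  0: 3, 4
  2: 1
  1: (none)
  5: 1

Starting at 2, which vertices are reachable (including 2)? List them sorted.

Start at 2.
Its neighbours: 1.
Nothing further is reachable.

1, 2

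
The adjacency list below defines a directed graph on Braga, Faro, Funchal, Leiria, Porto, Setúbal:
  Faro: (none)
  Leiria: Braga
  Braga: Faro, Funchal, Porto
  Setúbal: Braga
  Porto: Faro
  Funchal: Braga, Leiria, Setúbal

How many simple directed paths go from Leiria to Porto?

1

Leiria→Braga→Porto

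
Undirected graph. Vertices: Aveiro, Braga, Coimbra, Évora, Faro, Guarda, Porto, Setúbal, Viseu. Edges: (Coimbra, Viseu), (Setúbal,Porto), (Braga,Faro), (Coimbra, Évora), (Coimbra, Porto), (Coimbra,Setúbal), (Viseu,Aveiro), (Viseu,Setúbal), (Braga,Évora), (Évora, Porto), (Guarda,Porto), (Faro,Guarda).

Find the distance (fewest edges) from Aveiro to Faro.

Distance 0: Aveiro.
Distance 1: Viseu.
Distance 2: Coimbra, Setúbal.
Distance 3: Évora, Porto.
Distance 4: Braga, Guarda.
Distance 5: Faro — contains Faro.

5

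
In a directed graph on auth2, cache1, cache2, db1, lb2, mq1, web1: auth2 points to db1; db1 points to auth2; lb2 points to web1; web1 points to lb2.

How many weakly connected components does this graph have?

From auth2: component {auth2, db1}.
From cache1: component {cache1}.
From cache2: component {cache2}.
From lb2: component {lb2, web1}.
From mq1: component {mq1}.
That's 5 components.

5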